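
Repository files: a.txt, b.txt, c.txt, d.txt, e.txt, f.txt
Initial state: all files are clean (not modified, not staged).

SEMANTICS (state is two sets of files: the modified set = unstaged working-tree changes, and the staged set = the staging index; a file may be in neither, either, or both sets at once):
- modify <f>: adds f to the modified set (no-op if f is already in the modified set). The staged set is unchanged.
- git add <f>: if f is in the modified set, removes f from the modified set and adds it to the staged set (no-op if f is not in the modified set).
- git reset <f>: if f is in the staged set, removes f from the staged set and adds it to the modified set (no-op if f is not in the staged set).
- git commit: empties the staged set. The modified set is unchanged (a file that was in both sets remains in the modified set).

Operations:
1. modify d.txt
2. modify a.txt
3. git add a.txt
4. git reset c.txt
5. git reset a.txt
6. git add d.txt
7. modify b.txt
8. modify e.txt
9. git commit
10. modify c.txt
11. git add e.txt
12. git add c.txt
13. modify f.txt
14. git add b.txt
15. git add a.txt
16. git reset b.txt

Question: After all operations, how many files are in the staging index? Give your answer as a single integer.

Answer: 3

Derivation:
After op 1 (modify d.txt): modified={d.txt} staged={none}
After op 2 (modify a.txt): modified={a.txt, d.txt} staged={none}
After op 3 (git add a.txt): modified={d.txt} staged={a.txt}
After op 4 (git reset c.txt): modified={d.txt} staged={a.txt}
After op 5 (git reset a.txt): modified={a.txt, d.txt} staged={none}
After op 6 (git add d.txt): modified={a.txt} staged={d.txt}
After op 7 (modify b.txt): modified={a.txt, b.txt} staged={d.txt}
After op 8 (modify e.txt): modified={a.txt, b.txt, e.txt} staged={d.txt}
After op 9 (git commit): modified={a.txt, b.txt, e.txt} staged={none}
After op 10 (modify c.txt): modified={a.txt, b.txt, c.txt, e.txt} staged={none}
After op 11 (git add e.txt): modified={a.txt, b.txt, c.txt} staged={e.txt}
After op 12 (git add c.txt): modified={a.txt, b.txt} staged={c.txt, e.txt}
After op 13 (modify f.txt): modified={a.txt, b.txt, f.txt} staged={c.txt, e.txt}
After op 14 (git add b.txt): modified={a.txt, f.txt} staged={b.txt, c.txt, e.txt}
After op 15 (git add a.txt): modified={f.txt} staged={a.txt, b.txt, c.txt, e.txt}
After op 16 (git reset b.txt): modified={b.txt, f.txt} staged={a.txt, c.txt, e.txt}
Final staged set: {a.txt, c.txt, e.txt} -> count=3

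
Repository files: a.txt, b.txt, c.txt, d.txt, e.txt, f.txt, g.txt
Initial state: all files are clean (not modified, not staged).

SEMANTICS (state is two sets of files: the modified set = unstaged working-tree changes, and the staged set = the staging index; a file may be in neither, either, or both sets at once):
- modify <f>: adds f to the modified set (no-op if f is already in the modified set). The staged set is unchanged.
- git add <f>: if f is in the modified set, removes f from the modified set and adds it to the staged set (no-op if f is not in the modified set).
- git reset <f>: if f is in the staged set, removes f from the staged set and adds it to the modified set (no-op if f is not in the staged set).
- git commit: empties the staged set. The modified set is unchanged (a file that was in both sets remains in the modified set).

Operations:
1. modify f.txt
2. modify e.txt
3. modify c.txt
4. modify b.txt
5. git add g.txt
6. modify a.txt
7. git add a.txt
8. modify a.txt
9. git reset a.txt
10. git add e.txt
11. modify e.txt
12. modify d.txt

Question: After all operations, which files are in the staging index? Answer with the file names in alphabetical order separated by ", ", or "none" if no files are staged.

After op 1 (modify f.txt): modified={f.txt} staged={none}
After op 2 (modify e.txt): modified={e.txt, f.txt} staged={none}
After op 3 (modify c.txt): modified={c.txt, e.txt, f.txt} staged={none}
After op 4 (modify b.txt): modified={b.txt, c.txt, e.txt, f.txt} staged={none}
After op 5 (git add g.txt): modified={b.txt, c.txt, e.txt, f.txt} staged={none}
After op 6 (modify a.txt): modified={a.txt, b.txt, c.txt, e.txt, f.txt} staged={none}
After op 7 (git add a.txt): modified={b.txt, c.txt, e.txt, f.txt} staged={a.txt}
After op 8 (modify a.txt): modified={a.txt, b.txt, c.txt, e.txt, f.txt} staged={a.txt}
After op 9 (git reset a.txt): modified={a.txt, b.txt, c.txt, e.txt, f.txt} staged={none}
After op 10 (git add e.txt): modified={a.txt, b.txt, c.txt, f.txt} staged={e.txt}
After op 11 (modify e.txt): modified={a.txt, b.txt, c.txt, e.txt, f.txt} staged={e.txt}
After op 12 (modify d.txt): modified={a.txt, b.txt, c.txt, d.txt, e.txt, f.txt} staged={e.txt}

Answer: e.txt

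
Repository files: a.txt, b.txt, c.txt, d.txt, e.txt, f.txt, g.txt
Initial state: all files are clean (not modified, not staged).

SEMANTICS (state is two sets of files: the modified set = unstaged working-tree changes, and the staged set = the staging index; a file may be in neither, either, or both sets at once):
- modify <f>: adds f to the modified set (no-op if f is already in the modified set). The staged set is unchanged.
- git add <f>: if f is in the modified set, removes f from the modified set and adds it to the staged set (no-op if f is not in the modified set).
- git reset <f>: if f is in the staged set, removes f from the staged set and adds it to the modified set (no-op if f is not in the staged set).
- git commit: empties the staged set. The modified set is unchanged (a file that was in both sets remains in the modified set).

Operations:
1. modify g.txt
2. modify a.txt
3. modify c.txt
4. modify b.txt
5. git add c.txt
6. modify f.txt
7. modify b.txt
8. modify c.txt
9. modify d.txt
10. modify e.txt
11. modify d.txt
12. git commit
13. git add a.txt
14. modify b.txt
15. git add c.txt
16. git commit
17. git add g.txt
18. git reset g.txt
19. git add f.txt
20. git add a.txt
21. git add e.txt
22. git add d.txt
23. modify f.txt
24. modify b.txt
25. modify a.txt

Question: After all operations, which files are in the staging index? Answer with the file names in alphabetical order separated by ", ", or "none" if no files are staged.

After op 1 (modify g.txt): modified={g.txt} staged={none}
After op 2 (modify a.txt): modified={a.txt, g.txt} staged={none}
After op 3 (modify c.txt): modified={a.txt, c.txt, g.txt} staged={none}
After op 4 (modify b.txt): modified={a.txt, b.txt, c.txt, g.txt} staged={none}
After op 5 (git add c.txt): modified={a.txt, b.txt, g.txt} staged={c.txt}
After op 6 (modify f.txt): modified={a.txt, b.txt, f.txt, g.txt} staged={c.txt}
After op 7 (modify b.txt): modified={a.txt, b.txt, f.txt, g.txt} staged={c.txt}
After op 8 (modify c.txt): modified={a.txt, b.txt, c.txt, f.txt, g.txt} staged={c.txt}
After op 9 (modify d.txt): modified={a.txt, b.txt, c.txt, d.txt, f.txt, g.txt} staged={c.txt}
After op 10 (modify e.txt): modified={a.txt, b.txt, c.txt, d.txt, e.txt, f.txt, g.txt} staged={c.txt}
After op 11 (modify d.txt): modified={a.txt, b.txt, c.txt, d.txt, e.txt, f.txt, g.txt} staged={c.txt}
After op 12 (git commit): modified={a.txt, b.txt, c.txt, d.txt, e.txt, f.txt, g.txt} staged={none}
After op 13 (git add a.txt): modified={b.txt, c.txt, d.txt, e.txt, f.txt, g.txt} staged={a.txt}
After op 14 (modify b.txt): modified={b.txt, c.txt, d.txt, e.txt, f.txt, g.txt} staged={a.txt}
After op 15 (git add c.txt): modified={b.txt, d.txt, e.txt, f.txt, g.txt} staged={a.txt, c.txt}
After op 16 (git commit): modified={b.txt, d.txt, e.txt, f.txt, g.txt} staged={none}
After op 17 (git add g.txt): modified={b.txt, d.txt, e.txt, f.txt} staged={g.txt}
After op 18 (git reset g.txt): modified={b.txt, d.txt, e.txt, f.txt, g.txt} staged={none}
After op 19 (git add f.txt): modified={b.txt, d.txt, e.txt, g.txt} staged={f.txt}
After op 20 (git add a.txt): modified={b.txt, d.txt, e.txt, g.txt} staged={f.txt}
After op 21 (git add e.txt): modified={b.txt, d.txt, g.txt} staged={e.txt, f.txt}
After op 22 (git add d.txt): modified={b.txt, g.txt} staged={d.txt, e.txt, f.txt}
After op 23 (modify f.txt): modified={b.txt, f.txt, g.txt} staged={d.txt, e.txt, f.txt}
After op 24 (modify b.txt): modified={b.txt, f.txt, g.txt} staged={d.txt, e.txt, f.txt}
After op 25 (modify a.txt): modified={a.txt, b.txt, f.txt, g.txt} staged={d.txt, e.txt, f.txt}

Answer: d.txt, e.txt, f.txt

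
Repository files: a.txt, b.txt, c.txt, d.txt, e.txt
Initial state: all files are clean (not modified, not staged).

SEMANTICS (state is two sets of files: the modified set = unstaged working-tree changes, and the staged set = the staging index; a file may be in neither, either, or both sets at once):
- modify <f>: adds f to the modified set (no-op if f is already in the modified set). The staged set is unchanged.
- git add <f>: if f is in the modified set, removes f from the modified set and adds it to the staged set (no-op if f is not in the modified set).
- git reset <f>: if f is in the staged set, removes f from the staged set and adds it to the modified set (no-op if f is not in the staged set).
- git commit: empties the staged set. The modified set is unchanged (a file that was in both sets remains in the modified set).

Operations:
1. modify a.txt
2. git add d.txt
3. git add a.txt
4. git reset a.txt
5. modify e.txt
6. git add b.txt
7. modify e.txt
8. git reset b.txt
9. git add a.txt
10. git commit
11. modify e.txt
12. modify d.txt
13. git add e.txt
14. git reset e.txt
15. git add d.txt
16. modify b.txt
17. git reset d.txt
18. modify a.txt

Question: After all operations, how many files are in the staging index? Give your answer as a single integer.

Answer: 0

Derivation:
After op 1 (modify a.txt): modified={a.txt} staged={none}
After op 2 (git add d.txt): modified={a.txt} staged={none}
After op 3 (git add a.txt): modified={none} staged={a.txt}
After op 4 (git reset a.txt): modified={a.txt} staged={none}
After op 5 (modify e.txt): modified={a.txt, e.txt} staged={none}
After op 6 (git add b.txt): modified={a.txt, e.txt} staged={none}
After op 7 (modify e.txt): modified={a.txt, e.txt} staged={none}
After op 8 (git reset b.txt): modified={a.txt, e.txt} staged={none}
After op 9 (git add a.txt): modified={e.txt} staged={a.txt}
After op 10 (git commit): modified={e.txt} staged={none}
After op 11 (modify e.txt): modified={e.txt} staged={none}
After op 12 (modify d.txt): modified={d.txt, e.txt} staged={none}
After op 13 (git add e.txt): modified={d.txt} staged={e.txt}
After op 14 (git reset e.txt): modified={d.txt, e.txt} staged={none}
After op 15 (git add d.txt): modified={e.txt} staged={d.txt}
After op 16 (modify b.txt): modified={b.txt, e.txt} staged={d.txt}
After op 17 (git reset d.txt): modified={b.txt, d.txt, e.txt} staged={none}
After op 18 (modify a.txt): modified={a.txt, b.txt, d.txt, e.txt} staged={none}
Final staged set: {none} -> count=0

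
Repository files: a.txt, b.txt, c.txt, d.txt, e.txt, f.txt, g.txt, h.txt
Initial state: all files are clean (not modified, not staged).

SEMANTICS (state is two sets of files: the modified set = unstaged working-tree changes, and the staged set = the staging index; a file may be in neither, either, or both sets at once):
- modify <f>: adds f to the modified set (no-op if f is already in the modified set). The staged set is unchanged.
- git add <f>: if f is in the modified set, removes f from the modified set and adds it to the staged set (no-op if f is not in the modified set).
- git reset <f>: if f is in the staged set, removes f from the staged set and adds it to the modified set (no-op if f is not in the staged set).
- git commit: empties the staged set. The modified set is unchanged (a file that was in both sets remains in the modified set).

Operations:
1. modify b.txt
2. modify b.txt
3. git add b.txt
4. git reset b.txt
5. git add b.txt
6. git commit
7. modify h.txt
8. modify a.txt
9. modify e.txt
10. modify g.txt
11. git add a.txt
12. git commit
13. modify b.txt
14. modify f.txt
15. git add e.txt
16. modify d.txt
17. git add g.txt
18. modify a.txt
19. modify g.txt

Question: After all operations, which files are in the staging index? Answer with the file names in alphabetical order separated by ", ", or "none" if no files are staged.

Answer: e.txt, g.txt

Derivation:
After op 1 (modify b.txt): modified={b.txt} staged={none}
After op 2 (modify b.txt): modified={b.txt} staged={none}
After op 3 (git add b.txt): modified={none} staged={b.txt}
After op 4 (git reset b.txt): modified={b.txt} staged={none}
After op 5 (git add b.txt): modified={none} staged={b.txt}
After op 6 (git commit): modified={none} staged={none}
After op 7 (modify h.txt): modified={h.txt} staged={none}
After op 8 (modify a.txt): modified={a.txt, h.txt} staged={none}
After op 9 (modify e.txt): modified={a.txt, e.txt, h.txt} staged={none}
After op 10 (modify g.txt): modified={a.txt, e.txt, g.txt, h.txt} staged={none}
After op 11 (git add a.txt): modified={e.txt, g.txt, h.txt} staged={a.txt}
After op 12 (git commit): modified={e.txt, g.txt, h.txt} staged={none}
After op 13 (modify b.txt): modified={b.txt, e.txt, g.txt, h.txt} staged={none}
After op 14 (modify f.txt): modified={b.txt, e.txt, f.txt, g.txt, h.txt} staged={none}
After op 15 (git add e.txt): modified={b.txt, f.txt, g.txt, h.txt} staged={e.txt}
After op 16 (modify d.txt): modified={b.txt, d.txt, f.txt, g.txt, h.txt} staged={e.txt}
After op 17 (git add g.txt): modified={b.txt, d.txt, f.txt, h.txt} staged={e.txt, g.txt}
After op 18 (modify a.txt): modified={a.txt, b.txt, d.txt, f.txt, h.txt} staged={e.txt, g.txt}
After op 19 (modify g.txt): modified={a.txt, b.txt, d.txt, f.txt, g.txt, h.txt} staged={e.txt, g.txt}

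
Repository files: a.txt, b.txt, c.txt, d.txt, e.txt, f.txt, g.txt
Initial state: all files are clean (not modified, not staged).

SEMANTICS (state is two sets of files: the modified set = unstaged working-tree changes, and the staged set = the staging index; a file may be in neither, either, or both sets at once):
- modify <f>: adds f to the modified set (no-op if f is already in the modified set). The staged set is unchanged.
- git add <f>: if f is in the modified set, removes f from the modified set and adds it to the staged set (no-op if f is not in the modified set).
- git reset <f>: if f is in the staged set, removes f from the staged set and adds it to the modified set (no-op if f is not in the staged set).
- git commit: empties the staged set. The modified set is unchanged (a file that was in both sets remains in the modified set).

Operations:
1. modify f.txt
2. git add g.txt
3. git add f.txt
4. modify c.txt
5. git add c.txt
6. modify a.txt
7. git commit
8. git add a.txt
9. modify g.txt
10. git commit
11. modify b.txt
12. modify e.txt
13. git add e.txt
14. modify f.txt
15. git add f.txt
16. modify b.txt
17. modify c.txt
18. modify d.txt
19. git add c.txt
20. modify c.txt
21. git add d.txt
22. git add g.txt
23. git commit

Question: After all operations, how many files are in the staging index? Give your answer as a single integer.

After op 1 (modify f.txt): modified={f.txt} staged={none}
After op 2 (git add g.txt): modified={f.txt} staged={none}
After op 3 (git add f.txt): modified={none} staged={f.txt}
After op 4 (modify c.txt): modified={c.txt} staged={f.txt}
After op 5 (git add c.txt): modified={none} staged={c.txt, f.txt}
After op 6 (modify a.txt): modified={a.txt} staged={c.txt, f.txt}
After op 7 (git commit): modified={a.txt} staged={none}
After op 8 (git add a.txt): modified={none} staged={a.txt}
After op 9 (modify g.txt): modified={g.txt} staged={a.txt}
After op 10 (git commit): modified={g.txt} staged={none}
After op 11 (modify b.txt): modified={b.txt, g.txt} staged={none}
After op 12 (modify e.txt): modified={b.txt, e.txt, g.txt} staged={none}
After op 13 (git add e.txt): modified={b.txt, g.txt} staged={e.txt}
After op 14 (modify f.txt): modified={b.txt, f.txt, g.txt} staged={e.txt}
After op 15 (git add f.txt): modified={b.txt, g.txt} staged={e.txt, f.txt}
After op 16 (modify b.txt): modified={b.txt, g.txt} staged={e.txt, f.txt}
After op 17 (modify c.txt): modified={b.txt, c.txt, g.txt} staged={e.txt, f.txt}
After op 18 (modify d.txt): modified={b.txt, c.txt, d.txt, g.txt} staged={e.txt, f.txt}
After op 19 (git add c.txt): modified={b.txt, d.txt, g.txt} staged={c.txt, e.txt, f.txt}
After op 20 (modify c.txt): modified={b.txt, c.txt, d.txt, g.txt} staged={c.txt, e.txt, f.txt}
After op 21 (git add d.txt): modified={b.txt, c.txt, g.txt} staged={c.txt, d.txt, e.txt, f.txt}
After op 22 (git add g.txt): modified={b.txt, c.txt} staged={c.txt, d.txt, e.txt, f.txt, g.txt}
After op 23 (git commit): modified={b.txt, c.txt} staged={none}
Final staged set: {none} -> count=0

Answer: 0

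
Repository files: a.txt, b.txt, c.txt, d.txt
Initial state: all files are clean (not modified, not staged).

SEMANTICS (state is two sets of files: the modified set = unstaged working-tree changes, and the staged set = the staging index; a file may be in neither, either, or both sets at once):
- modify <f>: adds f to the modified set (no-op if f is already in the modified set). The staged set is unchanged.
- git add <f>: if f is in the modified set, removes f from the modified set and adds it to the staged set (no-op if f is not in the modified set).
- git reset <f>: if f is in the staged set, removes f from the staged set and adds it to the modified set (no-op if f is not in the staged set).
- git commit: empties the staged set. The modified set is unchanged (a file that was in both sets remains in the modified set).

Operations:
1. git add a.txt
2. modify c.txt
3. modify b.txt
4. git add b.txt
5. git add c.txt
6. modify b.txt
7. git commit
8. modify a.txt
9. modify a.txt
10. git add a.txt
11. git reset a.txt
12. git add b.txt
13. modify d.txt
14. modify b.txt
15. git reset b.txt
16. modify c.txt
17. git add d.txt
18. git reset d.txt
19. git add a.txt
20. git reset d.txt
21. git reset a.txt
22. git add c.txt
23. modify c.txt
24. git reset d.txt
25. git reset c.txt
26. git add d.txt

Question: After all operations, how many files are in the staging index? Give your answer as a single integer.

Answer: 1

Derivation:
After op 1 (git add a.txt): modified={none} staged={none}
After op 2 (modify c.txt): modified={c.txt} staged={none}
After op 3 (modify b.txt): modified={b.txt, c.txt} staged={none}
After op 4 (git add b.txt): modified={c.txt} staged={b.txt}
After op 5 (git add c.txt): modified={none} staged={b.txt, c.txt}
After op 6 (modify b.txt): modified={b.txt} staged={b.txt, c.txt}
After op 7 (git commit): modified={b.txt} staged={none}
After op 8 (modify a.txt): modified={a.txt, b.txt} staged={none}
After op 9 (modify a.txt): modified={a.txt, b.txt} staged={none}
After op 10 (git add a.txt): modified={b.txt} staged={a.txt}
After op 11 (git reset a.txt): modified={a.txt, b.txt} staged={none}
After op 12 (git add b.txt): modified={a.txt} staged={b.txt}
After op 13 (modify d.txt): modified={a.txt, d.txt} staged={b.txt}
After op 14 (modify b.txt): modified={a.txt, b.txt, d.txt} staged={b.txt}
After op 15 (git reset b.txt): modified={a.txt, b.txt, d.txt} staged={none}
After op 16 (modify c.txt): modified={a.txt, b.txt, c.txt, d.txt} staged={none}
After op 17 (git add d.txt): modified={a.txt, b.txt, c.txt} staged={d.txt}
After op 18 (git reset d.txt): modified={a.txt, b.txt, c.txt, d.txt} staged={none}
After op 19 (git add a.txt): modified={b.txt, c.txt, d.txt} staged={a.txt}
After op 20 (git reset d.txt): modified={b.txt, c.txt, d.txt} staged={a.txt}
After op 21 (git reset a.txt): modified={a.txt, b.txt, c.txt, d.txt} staged={none}
After op 22 (git add c.txt): modified={a.txt, b.txt, d.txt} staged={c.txt}
After op 23 (modify c.txt): modified={a.txt, b.txt, c.txt, d.txt} staged={c.txt}
After op 24 (git reset d.txt): modified={a.txt, b.txt, c.txt, d.txt} staged={c.txt}
After op 25 (git reset c.txt): modified={a.txt, b.txt, c.txt, d.txt} staged={none}
After op 26 (git add d.txt): modified={a.txt, b.txt, c.txt} staged={d.txt}
Final staged set: {d.txt} -> count=1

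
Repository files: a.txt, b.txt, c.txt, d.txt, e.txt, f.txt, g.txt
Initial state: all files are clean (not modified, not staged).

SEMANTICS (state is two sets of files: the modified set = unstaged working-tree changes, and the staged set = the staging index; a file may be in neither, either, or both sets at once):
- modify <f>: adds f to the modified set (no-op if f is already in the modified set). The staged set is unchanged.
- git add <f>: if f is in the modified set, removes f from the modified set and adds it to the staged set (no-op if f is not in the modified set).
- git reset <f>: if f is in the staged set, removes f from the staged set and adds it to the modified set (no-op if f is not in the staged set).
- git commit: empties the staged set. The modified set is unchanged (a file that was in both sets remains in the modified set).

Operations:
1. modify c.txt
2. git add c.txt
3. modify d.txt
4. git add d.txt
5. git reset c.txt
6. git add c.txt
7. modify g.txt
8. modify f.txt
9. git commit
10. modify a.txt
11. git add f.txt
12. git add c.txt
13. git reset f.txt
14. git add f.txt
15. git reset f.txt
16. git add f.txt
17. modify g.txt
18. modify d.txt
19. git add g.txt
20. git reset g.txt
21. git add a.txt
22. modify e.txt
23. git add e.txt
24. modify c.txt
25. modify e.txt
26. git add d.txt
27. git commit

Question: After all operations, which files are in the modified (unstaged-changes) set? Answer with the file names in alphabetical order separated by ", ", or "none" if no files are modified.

After op 1 (modify c.txt): modified={c.txt} staged={none}
After op 2 (git add c.txt): modified={none} staged={c.txt}
After op 3 (modify d.txt): modified={d.txt} staged={c.txt}
After op 4 (git add d.txt): modified={none} staged={c.txt, d.txt}
After op 5 (git reset c.txt): modified={c.txt} staged={d.txt}
After op 6 (git add c.txt): modified={none} staged={c.txt, d.txt}
After op 7 (modify g.txt): modified={g.txt} staged={c.txt, d.txt}
After op 8 (modify f.txt): modified={f.txt, g.txt} staged={c.txt, d.txt}
After op 9 (git commit): modified={f.txt, g.txt} staged={none}
After op 10 (modify a.txt): modified={a.txt, f.txt, g.txt} staged={none}
After op 11 (git add f.txt): modified={a.txt, g.txt} staged={f.txt}
After op 12 (git add c.txt): modified={a.txt, g.txt} staged={f.txt}
After op 13 (git reset f.txt): modified={a.txt, f.txt, g.txt} staged={none}
After op 14 (git add f.txt): modified={a.txt, g.txt} staged={f.txt}
After op 15 (git reset f.txt): modified={a.txt, f.txt, g.txt} staged={none}
After op 16 (git add f.txt): modified={a.txt, g.txt} staged={f.txt}
After op 17 (modify g.txt): modified={a.txt, g.txt} staged={f.txt}
After op 18 (modify d.txt): modified={a.txt, d.txt, g.txt} staged={f.txt}
After op 19 (git add g.txt): modified={a.txt, d.txt} staged={f.txt, g.txt}
After op 20 (git reset g.txt): modified={a.txt, d.txt, g.txt} staged={f.txt}
After op 21 (git add a.txt): modified={d.txt, g.txt} staged={a.txt, f.txt}
After op 22 (modify e.txt): modified={d.txt, e.txt, g.txt} staged={a.txt, f.txt}
After op 23 (git add e.txt): modified={d.txt, g.txt} staged={a.txt, e.txt, f.txt}
After op 24 (modify c.txt): modified={c.txt, d.txt, g.txt} staged={a.txt, e.txt, f.txt}
After op 25 (modify e.txt): modified={c.txt, d.txt, e.txt, g.txt} staged={a.txt, e.txt, f.txt}
After op 26 (git add d.txt): modified={c.txt, e.txt, g.txt} staged={a.txt, d.txt, e.txt, f.txt}
After op 27 (git commit): modified={c.txt, e.txt, g.txt} staged={none}

Answer: c.txt, e.txt, g.txt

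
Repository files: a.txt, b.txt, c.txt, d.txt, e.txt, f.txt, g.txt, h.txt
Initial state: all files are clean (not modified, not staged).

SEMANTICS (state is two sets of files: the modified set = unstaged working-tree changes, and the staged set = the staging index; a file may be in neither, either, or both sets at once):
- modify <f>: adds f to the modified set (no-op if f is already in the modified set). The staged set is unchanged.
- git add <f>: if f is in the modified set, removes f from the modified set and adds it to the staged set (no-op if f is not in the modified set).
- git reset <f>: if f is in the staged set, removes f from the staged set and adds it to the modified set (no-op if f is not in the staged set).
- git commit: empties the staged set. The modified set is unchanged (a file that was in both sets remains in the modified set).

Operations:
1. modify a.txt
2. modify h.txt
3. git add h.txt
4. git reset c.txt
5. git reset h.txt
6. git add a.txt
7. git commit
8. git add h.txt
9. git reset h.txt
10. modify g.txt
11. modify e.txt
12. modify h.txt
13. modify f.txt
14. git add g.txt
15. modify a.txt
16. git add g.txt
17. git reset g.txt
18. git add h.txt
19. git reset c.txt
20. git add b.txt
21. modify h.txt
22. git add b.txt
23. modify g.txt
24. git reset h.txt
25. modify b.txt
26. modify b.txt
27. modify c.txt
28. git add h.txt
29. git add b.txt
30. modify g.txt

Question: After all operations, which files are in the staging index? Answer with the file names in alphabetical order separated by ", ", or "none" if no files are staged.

Answer: b.txt, h.txt

Derivation:
After op 1 (modify a.txt): modified={a.txt} staged={none}
After op 2 (modify h.txt): modified={a.txt, h.txt} staged={none}
After op 3 (git add h.txt): modified={a.txt} staged={h.txt}
After op 4 (git reset c.txt): modified={a.txt} staged={h.txt}
After op 5 (git reset h.txt): modified={a.txt, h.txt} staged={none}
After op 6 (git add a.txt): modified={h.txt} staged={a.txt}
After op 7 (git commit): modified={h.txt} staged={none}
After op 8 (git add h.txt): modified={none} staged={h.txt}
After op 9 (git reset h.txt): modified={h.txt} staged={none}
After op 10 (modify g.txt): modified={g.txt, h.txt} staged={none}
After op 11 (modify e.txt): modified={e.txt, g.txt, h.txt} staged={none}
After op 12 (modify h.txt): modified={e.txt, g.txt, h.txt} staged={none}
After op 13 (modify f.txt): modified={e.txt, f.txt, g.txt, h.txt} staged={none}
After op 14 (git add g.txt): modified={e.txt, f.txt, h.txt} staged={g.txt}
After op 15 (modify a.txt): modified={a.txt, e.txt, f.txt, h.txt} staged={g.txt}
After op 16 (git add g.txt): modified={a.txt, e.txt, f.txt, h.txt} staged={g.txt}
After op 17 (git reset g.txt): modified={a.txt, e.txt, f.txt, g.txt, h.txt} staged={none}
After op 18 (git add h.txt): modified={a.txt, e.txt, f.txt, g.txt} staged={h.txt}
After op 19 (git reset c.txt): modified={a.txt, e.txt, f.txt, g.txt} staged={h.txt}
After op 20 (git add b.txt): modified={a.txt, e.txt, f.txt, g.txt} staged={h.txt}
After op 21 (modify h.txt): modified={a.txt, e.txt, f.txt, g.txt, h.txt} staged={h.txt}
After op 22 (git add b.txt): modified={a.txt, e.txt, f.txt, g.txt, h.txt} staged={h.txt}
After op 23 (modify g.txt): modified={a.txt, e.txt, f.txt, g.txt, h.txt} staged={h.txt}
After op 24 (git reset h.txt): modified={a.txt, e.txt, f.txt, g.txt, h.txt} staged={none}
After op 25 (modify b.txt): modified={a.txt, b.txt, e.txt, f.txt, g.txt, h.txt} staged={none}
After op 26 (modify b.txt): modified={a.txt, b.txt, e.txt, f.txt, g.txt, h.txt} staged={none}
After op 27 (modify c.txt): modified={a.txt, b.txt, c.txt, e.txt, f.txt, g.txt, h.txt} staged={none}
After op 28 (git add h.txt): modified={a.txt, b.txt, c.txt, e.txt, f.txt, g.txt} staged={h.txt}
After op 29 (git add b.txt): modified={a.txt, c.txt, e.txt, f.txt, g.txt} staged={b.txt, h.txt}
After op 30 (modify g.txt): modified={a.txt, c.txt, e.txt, f.txt, g.txt} staged={b.txt, h.txt}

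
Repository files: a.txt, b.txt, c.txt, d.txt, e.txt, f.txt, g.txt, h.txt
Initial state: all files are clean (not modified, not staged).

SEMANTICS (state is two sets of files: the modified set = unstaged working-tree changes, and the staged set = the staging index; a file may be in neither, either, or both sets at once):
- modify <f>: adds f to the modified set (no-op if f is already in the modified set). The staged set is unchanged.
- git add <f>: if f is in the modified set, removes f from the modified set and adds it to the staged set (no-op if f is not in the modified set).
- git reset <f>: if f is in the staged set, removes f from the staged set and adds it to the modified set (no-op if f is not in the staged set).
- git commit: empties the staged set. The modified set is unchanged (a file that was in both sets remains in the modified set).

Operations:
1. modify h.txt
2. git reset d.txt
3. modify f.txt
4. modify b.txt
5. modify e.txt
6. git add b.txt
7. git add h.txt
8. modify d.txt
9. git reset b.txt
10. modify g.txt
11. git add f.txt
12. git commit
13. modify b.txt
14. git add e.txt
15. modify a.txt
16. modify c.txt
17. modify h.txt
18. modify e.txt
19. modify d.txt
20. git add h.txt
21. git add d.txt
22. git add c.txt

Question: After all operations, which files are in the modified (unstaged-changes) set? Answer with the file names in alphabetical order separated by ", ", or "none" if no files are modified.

After op 1 (modify h.txt): modified={h.txt} staged={none}
After op 2 (git reset d.txt): modified={h.txt} staged={none}
After op 3 (modify f.txt): modified={f.txt, h.txt} staged={none}
After op 4 (modify b.txt): modified={b.txt, f.txt, h.txt} staged={none}
After op 5 (modify e.txt): modified={b.txt, e.txt, f.txt, h.txt} staged={none}
After op 6 (git add b.txt): modified={e.txt, f.txt, h.txt} staged={b.txt}
After op 7 (git add h.txt): modified={e.txt, f.txt} staged={b.txt, h.txt}
After op 8 (modify d.txt): modified={d.txt, e.txt, f.txt} staged={b.txt, h.txt}
After op 9 (git reset b.txt): modified={b.txt, d.txt, e.txt, f.txt} staged={h.txt}
After op 10 (modify g.txt): modified={b.txt, d.txt, e.txt, f.txt, g.txt} staged={h.txt}
After op 11 (git add f.txt): modified={b.txt, d.txt, e.txt, g.txt} staged={f.txt, h.txt}
After op 12 (git commit): modified={b.txt, d.txt, e.txt, g.txt} staged={none}
After op 13 (modify b.txt): modified={b.txt, d.txt, e.txt, g.txt} staged={none}
After op 14 (git add e.txt): modified={b.txt, d.txt, g.txt} staged={e.txt}
After op 15 (modify a.txt): modified={a.txt, b.txt, d.txt, g.txt} staged={e.txt}
After op 16 (modify c.txt): modified={a.txt, b.txt, c.txt, d.txt, g.txt} staged={e.txt}
After op 17 (modify h.txt): modified={a.txt, b.txt, c.txt, d.txt, g.txt, h.txt} staged={e.txt}
After op 18 (modify e.txt): modified={a.txt, b.txt, c.txt, d.txt, e.txt, g.txt, h.txt} staged={e.txt}
After op 19 (modify d.txt): modified={a.txt, b.txt, c.txt, d.txt, e.txt, g.txt, h.txt} staged={e.txt}
After op 20 (git add h.txt): modified={a.txt, b.txt, c.txt, d.txt, e.txt, g.txt} staged={e.txt, h.txt}
After op 21 (git add d.txt): modified={a.txt, b.txt, c.txt, e.txt, g.txt} staged={d.txt, e.txt, h.txt}
After op 22 (git add c.txt): modified={a.txt, b.txt, e.txt, g.txt} staged={c.txt, d.txt, e.txt, h.txt}

Answer: a.txt, b.txt, e.txt, g.txt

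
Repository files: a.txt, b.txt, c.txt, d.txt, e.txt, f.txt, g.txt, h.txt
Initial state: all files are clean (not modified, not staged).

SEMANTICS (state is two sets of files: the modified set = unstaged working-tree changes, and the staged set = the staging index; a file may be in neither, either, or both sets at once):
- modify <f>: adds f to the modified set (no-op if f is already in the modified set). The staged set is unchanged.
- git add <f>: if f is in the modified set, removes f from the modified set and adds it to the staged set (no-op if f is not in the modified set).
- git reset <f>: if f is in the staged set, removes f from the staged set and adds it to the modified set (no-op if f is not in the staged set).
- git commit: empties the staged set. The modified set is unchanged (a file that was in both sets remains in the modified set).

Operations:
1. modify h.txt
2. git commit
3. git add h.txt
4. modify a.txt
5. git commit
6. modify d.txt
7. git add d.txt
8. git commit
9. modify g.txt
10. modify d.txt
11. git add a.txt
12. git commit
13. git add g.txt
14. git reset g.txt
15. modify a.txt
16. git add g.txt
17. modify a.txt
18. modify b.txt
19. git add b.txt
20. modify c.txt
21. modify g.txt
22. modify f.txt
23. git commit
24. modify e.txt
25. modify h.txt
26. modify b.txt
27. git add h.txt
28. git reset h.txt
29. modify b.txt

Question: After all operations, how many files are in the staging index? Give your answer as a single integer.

After op 1 (modify h.txt): modified={h.txt} staged={none}
After op 2 (git commit): modified={h.txt} staged={none}
After op 3 (git add h.txt): modified={none} staged={h.txt}
After op 4 (modify a.txt): modified={a.txt} staged={h.txt}
After op 5 (git commit): modified={a.txt} staged={none}
After op 6 (modify d.txt): modified={a.txt, d.txt} staged={none}
After op 7 (git add d.txt): modified={a.txt} staged={d.txt}
After op 8 (git commit): modified={a.txt} staged={none}
After op 9 (modify g.txt): modified={a.txt, g.txt} staged={none}
After op 10 (modify d.txt): modified={a.txt, d.txt, g.txt} staged={none}
After op 11 (git add a.txt): modified={d.txt, g.txt} staged={a.txt}
After op 12 (git commit): modified={d.txt, g.txt} staged={none}
After op 13 (git add g.txt): modified={d.txt} staged={g.txt}
After op 14 (git reset g.txt): modified={d.txt, g.txt} staged={none}
After op 15 (modify a.txt): modified={a.txt, d.txt, g.txt} staged={none}
After op 16 (git add g.txt): modified={a.txt, d.txt} staged={g.txt}
After op 17 (modify a.txt): modified={a.txt, d.txt} staged={g.txt}
After op 18 (modify b.txt): modified={a.txt, b.txt, d.txt} staged={g.txt}
After op 19 (git add b.txt): modified={a.txt, d.txt} staged={b.txt, g.txt}
After op 20 (modify c.txt): modified={a.txt, c.txt, d.txt} staged={b.txt, g.txt}
After op 21 (modify g.txt): modified={a.txt, c.txt, d.txt, g.txt} staged={b.txt, g.txt}
After op 22 (modify f.txt): modified={a.txt, c.txt, d.txt, f.txt, g.txt} staged={b.txt, g.txt}
After op 23 (git commit): modified={a.txt, c.txt, d.txt, f.txt, g.txt} staged={none}
After op 24 (modify e.txt): modified={a.txt, c.txt, d.txt, e.txt, f.txt, g.txt} staged={none}
After op 25 (modify h.txt): modified={a.txt, c.txt, d.txt, e.txt, f.txt, g.txt, h.txt} staged={none}
After op 26 (modify b.txt): modified={a.txt, b.txt, c.txt, d.txt, e.txt, f.txt, g.txt, h.txt} staged={none}
After op 27 (git add h.txt): modified={a.txt, b.txt, c.txt, d.txt, e.txt, f.txt, g.txt} staged={h.txt}
After op 28 (git reset h.txt): modified={a.txt, b.txt, c.txt, d.txt, e.txt, f.txt, g.txt, h.txt} staged={none}
After op 29 (modify b.txt): modified={a.txt, b.txt, c.txt, d.txt, e.txt, f.txt, g.txt, h.txt} staged={none}
Final staged set: {none} -> count=0

Answer: 0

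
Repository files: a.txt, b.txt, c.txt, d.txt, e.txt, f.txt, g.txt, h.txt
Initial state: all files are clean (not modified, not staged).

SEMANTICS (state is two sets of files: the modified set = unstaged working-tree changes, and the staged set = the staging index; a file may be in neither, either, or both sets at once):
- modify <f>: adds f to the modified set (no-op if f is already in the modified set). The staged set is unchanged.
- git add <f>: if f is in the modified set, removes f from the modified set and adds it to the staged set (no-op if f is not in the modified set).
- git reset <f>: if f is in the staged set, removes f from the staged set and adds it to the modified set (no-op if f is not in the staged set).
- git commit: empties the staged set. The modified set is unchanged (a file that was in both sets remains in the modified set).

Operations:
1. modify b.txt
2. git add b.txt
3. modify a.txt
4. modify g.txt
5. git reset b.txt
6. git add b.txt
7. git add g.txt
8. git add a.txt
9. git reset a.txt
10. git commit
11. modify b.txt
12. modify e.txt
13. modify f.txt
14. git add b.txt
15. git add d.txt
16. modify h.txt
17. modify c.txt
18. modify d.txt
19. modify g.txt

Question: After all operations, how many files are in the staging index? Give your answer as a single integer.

Answer: 1

Derivation:
After op 1 (modify b.txt): modified={b.txt} staged={none}
After op 2 (git add b.txt): modified={none} staged={b.txt}
After op 3 (modify a.txt): modified={a.txt} staged={b.txt}
After op 4 (modify g.txt): modified={a.txt, g.txt} staged={b.txt}
After op 5 (git reset b.txt): modified={a.txt, b.txt, g.txt} staged={none}
After op 6 (git add b.txt): modified={a.txt, g.txt} staged={b.txt}
After op 7 (git add g.txt): modified={a.txt} staged={b.txt, g.txt}
After op 8 (git add a.txt): modified={none} staged={a.txt, b.txt, g.txt}
After op 9 (git reset a.txt): modified={a.txt} staged={b.txt, g.txt}
After op 10 (git commit): modified={a.txt} staged={none}
After op 11 (modify b.txt): modified={a.txt, b.txt} staged={none}
After op 12 (modify e.txt): modified={a.txt, b.txt, e.txt} staged={none}
After op 13 (modify f.txt): modified={a.txt, b.txt, e.txt, f.txt} staged={none}
After op 14 (git add b.txt): modified={a.txt, e.txt, f.txt} staged={b.txt}
After op 15 (git add d.txt): modified={a.txt, e.txt, f.txt} staged={b.txt}
After op 16 (modify h.txt): modified={a.txt, e.txt, f.txt, h.txt} staged={b.txt}
After op 17 (modify c.txt): modified={a.txt, c.txt, e.txt, f.txt, h.txt} staged={b.txt}
After op 18 (modify d.txt): modified={a.txt, c.txt, d.txt, e.txt, f.txt, h.txt} staged={b.txt}
After op 19 (modify g.txt): modified={a.txt, c.txt, d.txt, e.txt, f.txt, g.txt, h.txt} staged={b.txt}
Final staged set: {b.txt} -> count=1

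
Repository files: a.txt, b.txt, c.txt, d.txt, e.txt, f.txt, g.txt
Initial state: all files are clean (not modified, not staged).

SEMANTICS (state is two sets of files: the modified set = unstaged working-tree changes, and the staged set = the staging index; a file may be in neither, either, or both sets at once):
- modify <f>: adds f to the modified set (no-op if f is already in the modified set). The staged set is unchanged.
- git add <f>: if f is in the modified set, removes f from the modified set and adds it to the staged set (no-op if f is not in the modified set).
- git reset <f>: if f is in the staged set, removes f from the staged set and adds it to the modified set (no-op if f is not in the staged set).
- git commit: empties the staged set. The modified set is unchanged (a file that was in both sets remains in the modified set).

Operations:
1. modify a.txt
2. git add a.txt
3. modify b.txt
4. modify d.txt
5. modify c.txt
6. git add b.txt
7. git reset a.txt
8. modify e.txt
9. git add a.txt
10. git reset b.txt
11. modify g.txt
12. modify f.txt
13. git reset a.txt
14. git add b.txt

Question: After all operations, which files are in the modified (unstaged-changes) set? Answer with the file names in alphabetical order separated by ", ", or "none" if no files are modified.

After op 1 (modify a.txt): modified={a.txt} staged={none}
After op 2 (git add a.txt): modified={none} staged={a.txt}
After op 3 (modify b.txt): modified={b.txt} staged={a.txt}
After op 4 (modify d.txt): modified={b.txt, d.txt} staged={a.txt}
After op 5 (modify c.txt): modified={b.txt, c.txt, d.txt} staged={a.txt}
After op 6 (git add b.txt): modified={c.txt, d.txt} staged={a.txt, b.txt}
After op 7 (git reset a.txt): modified={a.txt, c.txt, d.txt} staged={b.txt}
After op 8 (modify e.txt): modified={a.txt, c.txt, d.txt, e.txt} staged={b.txt}
After op 9 (git add a.txt): modified={c.txt, d.txt, e.txt} staged={a.txt, b.txt}
After op 10 (git reset b.txt): modified={b.txt, c.txt, d.txt, e.txt} staged={a.txt}
After op 11 (modify g.txt): modified={b.txt, c.txt, d.txt, e.txt, g.txt} staged={a.txt}
After op 12 (modify f.txt): modified={b.txt, c.txt, d.txt, e.txt, f.txt, g.txt} staged={a.txt}
After op 13 (git reset a.txt): modified={a.txt, b.txt, c.txt, d.txt, e.txt, f.txt, g.txt} staged={none}
After op 14 (git add b.txt): modified={a.txt, c.txt, d.txt, e.txt, f.txt, g.txt} staged={b.txt}

Answer: a.txt, c.txt, d.txt, e.txt, f.txt, g.txt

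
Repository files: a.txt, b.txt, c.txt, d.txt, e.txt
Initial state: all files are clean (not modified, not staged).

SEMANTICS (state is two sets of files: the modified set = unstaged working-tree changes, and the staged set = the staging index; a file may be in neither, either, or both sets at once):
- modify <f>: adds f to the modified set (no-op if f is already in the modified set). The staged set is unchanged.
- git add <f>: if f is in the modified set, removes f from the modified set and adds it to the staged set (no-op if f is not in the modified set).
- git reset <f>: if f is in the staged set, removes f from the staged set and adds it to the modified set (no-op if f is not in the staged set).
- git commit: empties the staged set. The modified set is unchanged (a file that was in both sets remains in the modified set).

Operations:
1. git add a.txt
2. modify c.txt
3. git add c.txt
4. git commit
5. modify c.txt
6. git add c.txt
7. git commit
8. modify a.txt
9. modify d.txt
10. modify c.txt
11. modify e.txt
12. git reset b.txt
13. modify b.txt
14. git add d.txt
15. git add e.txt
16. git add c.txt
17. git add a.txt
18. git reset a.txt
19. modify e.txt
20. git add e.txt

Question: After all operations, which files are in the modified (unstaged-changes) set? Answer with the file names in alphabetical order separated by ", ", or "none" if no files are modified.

Answer: a.txt, b.txt

Derivation:
After op 1 (git add a.txt): modified={none} staged={none}
After op 2 (modify c.txt): modified={c.txt} staged={none}
After op 3 (git add c.txt): modified={none} staged={c.txt}
After op 4 (git commit): modified={none} staged={none}
After op 5 (modify c.txt): modified={c.txt} staged={none}
After op 6 (git add c.txt): modified={none} staged={c.txt}
After op 7 (git commit): modified={none} staged={none}
After op 8 (modify a.txt): modified={a.txt} staged={none}
After op 9 (modify d.txt): modified={a.txt, d.txt} staged={none}
After op 10 (modify c.txt): modified={a.txt, c.txt, d.txt} staged={none}
After op 11 (modify e.txt): modified={a.txt, c.txt, d.txt, e.txt} staged={none}
After op 12 (git reset b.txt): modified={a.txt, c.txt, d.txt, e.txt} staged={none}
After op 13 (modify b.txt): modified={a.txt, b.txt, c.txt, d.txt, e.txt} staged={none}
After op 14 (git add d.txt): modified={a.txt, b.txt, c.txt, e.txt} staged={d.txt}
After op 15 (git add e.txt): modified={a.txt, b.txt, c.txt} staged={d.txt, e.txt}
After op 16 (git add c.txt): modified={a.txt, b.txt} staged={c.txt, d.txt, e.txt}
After op 17 (git add a.txt): modified={b.txt} staged={a.txt, c.txt, d.txt, e.txt}
After op 18 (git reset a.txt): modified={a.txt, b.txt} staged={c.txt, d.txt, e.txt}
After op 19 (modify e.txt): modified={a.txt, b.txt, e.txt} staged={c.txt, d.txt, e.txt}
After op 20 (git add e.txt): modified={a.txt, b.txt} staged={c.txt, d.txt, e.txt}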